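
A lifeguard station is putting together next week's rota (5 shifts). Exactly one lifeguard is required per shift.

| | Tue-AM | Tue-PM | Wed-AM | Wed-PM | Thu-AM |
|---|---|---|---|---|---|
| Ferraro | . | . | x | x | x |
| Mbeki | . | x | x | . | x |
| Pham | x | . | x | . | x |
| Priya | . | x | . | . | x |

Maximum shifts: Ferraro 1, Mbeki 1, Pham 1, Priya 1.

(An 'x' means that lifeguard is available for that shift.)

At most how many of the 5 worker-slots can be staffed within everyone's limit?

Total capacity across all lifeguards is 1+1+1+1 = 4, and 5 slots are needed, so at most 4 can be filled.
An assignment achieving 4: Tue-AM→Pham, Tue-PM→Mbeki, Wed-PM→Ferraro, Thu-AM→Priya.
Loads: Ferraro 1/1, Mbeki 1/1, Pham 1/1, Priya 1/1.

4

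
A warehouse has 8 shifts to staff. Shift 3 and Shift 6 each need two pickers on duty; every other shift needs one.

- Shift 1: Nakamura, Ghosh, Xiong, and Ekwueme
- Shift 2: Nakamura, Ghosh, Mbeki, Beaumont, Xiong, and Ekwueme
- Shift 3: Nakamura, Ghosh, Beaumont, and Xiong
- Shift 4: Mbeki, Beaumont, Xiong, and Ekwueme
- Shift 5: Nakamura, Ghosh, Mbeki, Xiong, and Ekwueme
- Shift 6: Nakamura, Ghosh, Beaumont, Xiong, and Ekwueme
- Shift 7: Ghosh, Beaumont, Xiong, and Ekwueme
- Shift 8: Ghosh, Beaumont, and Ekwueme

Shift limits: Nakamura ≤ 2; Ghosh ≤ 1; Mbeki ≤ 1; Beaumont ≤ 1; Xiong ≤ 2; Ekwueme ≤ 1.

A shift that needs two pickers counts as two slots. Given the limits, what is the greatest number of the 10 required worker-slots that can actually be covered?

Total capacity across all pickers is 2+1+1+1+2+1 = 8, and 10 slots are needed, so at most 8 can be filled.
An assignment achieving 8: Shift 1→Nakamura, Shift 3→Nakamura+Beaumont, Shift 4→Mbeki, Shift 5→Xiong, Shift 6→Ekwueme, Shift 7→Xiong, Shift 8→Ghosh.
Loads: Nakamura 2/2, Ghosh 1/1, Mbeki 1/1, Beaumont 1/1, Xiong 2/2, Ekwueme 1/1.

8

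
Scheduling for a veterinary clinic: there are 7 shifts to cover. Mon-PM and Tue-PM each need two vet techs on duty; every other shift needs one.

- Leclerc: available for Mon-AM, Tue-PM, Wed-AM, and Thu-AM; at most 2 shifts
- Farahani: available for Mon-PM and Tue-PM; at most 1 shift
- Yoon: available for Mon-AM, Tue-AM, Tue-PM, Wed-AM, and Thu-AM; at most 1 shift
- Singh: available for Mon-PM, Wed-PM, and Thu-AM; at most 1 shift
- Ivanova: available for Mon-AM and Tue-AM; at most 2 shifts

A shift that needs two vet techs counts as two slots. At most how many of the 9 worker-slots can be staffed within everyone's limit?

Total capacity across all vet techs is 2+1+1+1+2 = 7, and 9 slots are needed, so at most 7 can be filled.
An assignment achieving 7: Mon-AM→Ivanova, Mon-PM→Farahani, Tue-AM→Ivanova, Tue-PM→Leclerc+Yoon, Wed-AM→Leclerc, Wed-PM→Singh.
Loads: Leclerc 2/2, Farahani 1/1, Yoon 1/1, Singh 1/1, Ivanova 2/2.

7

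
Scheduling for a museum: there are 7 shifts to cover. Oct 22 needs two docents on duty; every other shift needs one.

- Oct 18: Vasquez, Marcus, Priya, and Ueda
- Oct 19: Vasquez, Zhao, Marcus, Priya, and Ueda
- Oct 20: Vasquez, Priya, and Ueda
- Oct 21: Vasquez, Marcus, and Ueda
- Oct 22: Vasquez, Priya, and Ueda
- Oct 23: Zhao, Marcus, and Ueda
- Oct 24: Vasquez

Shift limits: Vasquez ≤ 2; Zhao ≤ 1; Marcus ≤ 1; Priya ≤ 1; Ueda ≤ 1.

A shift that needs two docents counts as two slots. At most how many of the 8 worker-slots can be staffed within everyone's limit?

6

Total capacity across all docents is 2+1+1+1+1 = 6, and 8 slots are needed, so at most 6 can be filled.
An assignment achieving 6: Oct 20→Vasquez, Oct 21→Marcus, Oct 22→Priya+Ueda, Oct 23→Zhao, Oct 24→Vasquez.
Loads: Vasquez 2/2, Zhao 1/1, Marcus 1/1, Priya 1/1, Ueda 1/1.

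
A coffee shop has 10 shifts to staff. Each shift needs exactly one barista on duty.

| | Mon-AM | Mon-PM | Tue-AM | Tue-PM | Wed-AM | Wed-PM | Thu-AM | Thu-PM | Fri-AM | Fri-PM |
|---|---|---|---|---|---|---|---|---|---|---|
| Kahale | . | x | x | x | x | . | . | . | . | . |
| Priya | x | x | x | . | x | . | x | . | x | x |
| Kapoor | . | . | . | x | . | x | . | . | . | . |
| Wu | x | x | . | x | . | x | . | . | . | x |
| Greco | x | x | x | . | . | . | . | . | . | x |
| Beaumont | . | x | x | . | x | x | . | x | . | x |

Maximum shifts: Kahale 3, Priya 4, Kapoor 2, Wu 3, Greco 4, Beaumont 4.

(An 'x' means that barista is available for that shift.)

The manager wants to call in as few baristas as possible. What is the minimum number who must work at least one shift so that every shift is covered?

10 slots to fill and no one can take more than 4, so at least ⌈10/4⌉ = 3 baristas are needed.
Kahale, Priya, and Beaumont alone can cover everything: Mon-AM→Priya, Mon-PM→Kahale, Tue-AM→Kahale, Tue-PM→Kahale, Wed-AM→Beaumont, Wed-PM→Beaumont, Thu-AM→Priya, Thu-PM→Beaumont, Fri-AM→Priya, Fri-PM→Priya.

3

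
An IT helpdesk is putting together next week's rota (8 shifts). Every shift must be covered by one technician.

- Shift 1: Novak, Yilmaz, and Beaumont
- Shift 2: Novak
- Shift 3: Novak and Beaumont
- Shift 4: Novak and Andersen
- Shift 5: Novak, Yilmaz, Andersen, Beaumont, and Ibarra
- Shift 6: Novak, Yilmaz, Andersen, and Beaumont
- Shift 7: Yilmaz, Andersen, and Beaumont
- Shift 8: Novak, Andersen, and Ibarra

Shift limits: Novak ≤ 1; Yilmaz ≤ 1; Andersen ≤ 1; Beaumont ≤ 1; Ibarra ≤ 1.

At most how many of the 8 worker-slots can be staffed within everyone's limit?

5

Total capacity across all technicians is 1+1+1+1+1 = 5, and 8 slots are needed, so at most 5 can be filled.
An assignment achieving 5: Shift 1→Yilmaz, Shift 2→Novak, Shift 3→Beaumont, Shift 4→Andersen, Shift 8→Ibarra.
Loads: Novak 1/1, Yilmaz 1/1, Andersen 1/1, Beaumont 1/1, Ibarra 1/1.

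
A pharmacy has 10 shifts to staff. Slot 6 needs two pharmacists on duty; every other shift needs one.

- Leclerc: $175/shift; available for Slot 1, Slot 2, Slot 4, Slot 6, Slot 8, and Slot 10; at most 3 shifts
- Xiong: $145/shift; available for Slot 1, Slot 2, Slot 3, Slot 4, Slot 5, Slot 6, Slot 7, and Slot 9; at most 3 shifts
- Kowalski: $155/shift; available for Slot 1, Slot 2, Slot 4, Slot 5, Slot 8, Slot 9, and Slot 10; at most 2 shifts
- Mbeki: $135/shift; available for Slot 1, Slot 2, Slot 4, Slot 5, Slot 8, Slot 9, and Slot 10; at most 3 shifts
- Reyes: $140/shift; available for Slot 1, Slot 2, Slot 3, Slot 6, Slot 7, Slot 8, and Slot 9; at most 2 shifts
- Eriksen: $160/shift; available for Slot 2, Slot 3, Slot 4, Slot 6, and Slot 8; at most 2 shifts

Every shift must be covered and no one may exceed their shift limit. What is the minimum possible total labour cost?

$1590

Picking the cheapest available pharmacist for each shift independently would cost $1510, but that ignores the shift limits.
An optimal schedule: Slot 1→Xiong, Slot 2→Kowalski, Slot 3→Reyes, Slot 4→Xiong, Slot 5→Mbeki, Slot 6→Xiong+Eriksen, Slot 7→Reyes, Slot 8→Kowalski, Slot 9→Mbeki, Slot 10→Mbeki.
Total: 145 + 155 + 140 + 145 + 135 + 145 + 160 + 140 + 155 + 135 + 135 = $1590.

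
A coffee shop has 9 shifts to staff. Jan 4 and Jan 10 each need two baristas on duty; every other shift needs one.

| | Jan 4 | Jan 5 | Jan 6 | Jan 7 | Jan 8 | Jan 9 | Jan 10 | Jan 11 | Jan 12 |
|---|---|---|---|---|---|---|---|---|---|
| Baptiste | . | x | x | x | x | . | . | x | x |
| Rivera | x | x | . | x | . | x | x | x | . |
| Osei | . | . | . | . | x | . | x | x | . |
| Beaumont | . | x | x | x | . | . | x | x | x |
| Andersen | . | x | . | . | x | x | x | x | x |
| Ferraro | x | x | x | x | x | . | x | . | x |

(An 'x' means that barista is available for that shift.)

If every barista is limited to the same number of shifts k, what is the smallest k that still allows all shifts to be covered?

With 6 baristas and 11 worker-slots to fill, someone must work at least ⌈11/6⌉ = 2 shifts, so k ≥ 2.
k = 2 works: Jan 4→Rivera+Ferraro, Jan 5→Beaumont, Jan 6→Baptiste, Jan 7→Baptiste, Jan 8→Osei, Jan 9→Rivera, Jan 10→Andersen+Ferraro, Jan 11→Osei, Jan 12→Beaumont.
Loads: Baptiste 2, Rivera 2, Osei 2, Beaumont 2, Andersen 1, Ferraro 2 — all ≤ 2.

2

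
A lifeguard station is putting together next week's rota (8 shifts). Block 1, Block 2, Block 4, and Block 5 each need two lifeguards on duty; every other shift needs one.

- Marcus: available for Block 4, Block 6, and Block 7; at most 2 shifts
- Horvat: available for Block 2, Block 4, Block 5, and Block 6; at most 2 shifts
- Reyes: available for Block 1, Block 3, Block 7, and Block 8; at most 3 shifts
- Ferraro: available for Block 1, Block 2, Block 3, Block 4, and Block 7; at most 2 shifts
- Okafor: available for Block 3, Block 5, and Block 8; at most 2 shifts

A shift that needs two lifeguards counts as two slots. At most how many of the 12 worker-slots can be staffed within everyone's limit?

Total capacity across all lifeguards is 2+2+3+2+2 = 11, and 12 slots are needed, so at most 11 can be filled.
An assignment achieving 11: Block 1→Reyes+Ferraro, Block 2→Horvat+Ferraro, Block 3→Okafor, Block 4→Marcus, Block 5→Horvat+Okafor, Block 6→Marcus, Block 7→Reyes, Block 8→Reyes.
Loads: Marcus 2/2, Horvat 2/2, Reyes 3/3, Ferraro 2/2, Okafor 2/2.

11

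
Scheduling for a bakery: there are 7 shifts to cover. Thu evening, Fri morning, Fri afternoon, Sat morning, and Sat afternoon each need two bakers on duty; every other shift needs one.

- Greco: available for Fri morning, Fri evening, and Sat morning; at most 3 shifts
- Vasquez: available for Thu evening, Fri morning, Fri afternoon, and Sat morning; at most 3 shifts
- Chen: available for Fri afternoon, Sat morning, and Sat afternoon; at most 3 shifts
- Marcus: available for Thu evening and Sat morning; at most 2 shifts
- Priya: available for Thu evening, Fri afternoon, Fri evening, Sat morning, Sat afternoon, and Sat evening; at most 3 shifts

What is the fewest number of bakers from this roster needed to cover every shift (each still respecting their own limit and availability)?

12 slots to fill and no one can take more than 3, so at least ⌈12/3⌉ = 4 bakers are needed.
Greco, Vasquez, Chen, and Priya alone can cover everything: Thu evening→Vasquez+Priya, Fri morning→Greco+Vasquez, Fri afternoon→Vasquez+Chen, Fri evening→Greco, Sat morning→Greco+Chen, Sat afternoon→Chen+Priya, Sat evening→Priya.

4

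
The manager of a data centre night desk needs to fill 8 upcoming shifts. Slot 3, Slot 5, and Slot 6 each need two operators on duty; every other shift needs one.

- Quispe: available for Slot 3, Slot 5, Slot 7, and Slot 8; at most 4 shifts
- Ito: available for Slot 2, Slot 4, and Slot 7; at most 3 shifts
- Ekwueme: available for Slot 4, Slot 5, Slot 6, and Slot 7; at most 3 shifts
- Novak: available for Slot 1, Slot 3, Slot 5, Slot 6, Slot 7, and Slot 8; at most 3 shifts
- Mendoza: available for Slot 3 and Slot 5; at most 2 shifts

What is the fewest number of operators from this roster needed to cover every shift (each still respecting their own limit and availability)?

11 slots to fill and no one can take more than 4, so at least ⌈11/4⌉ = 3 operators are needed.
Any 3 operators together have capacity at most 4+3+3 = 10 < 11 slots, so 3 can never suffice.
Quispe, Ito, Ekwueme, and Novak alone can cover everything: Slot 1→Novak, Slot 2→Ito, Slot 3→Quispe+Novak, Slot 4→Ito, Slot 5→Quispe+Ekwueme, Slot 6→Ekwueme+Novak, Slot 7→Quispe, Slot 8→Quispe.

4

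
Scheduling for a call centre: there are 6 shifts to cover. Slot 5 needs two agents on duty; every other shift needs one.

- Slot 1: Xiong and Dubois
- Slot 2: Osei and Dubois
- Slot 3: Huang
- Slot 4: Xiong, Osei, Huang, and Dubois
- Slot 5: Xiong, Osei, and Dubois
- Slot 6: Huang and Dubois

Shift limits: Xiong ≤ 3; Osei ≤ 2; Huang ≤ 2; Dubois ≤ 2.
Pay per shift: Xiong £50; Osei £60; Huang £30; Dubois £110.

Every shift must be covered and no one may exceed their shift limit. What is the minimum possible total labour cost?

Slot 3 can only be covered by Huang, so that assignment is forced.
Picking the cheapest available agent for each shift independently would cost £310, but that ignores the shift limits.
An optimal schedule: Slot 1→Xiong, Slot 2→Osei, Slot 3→Huang, Slot 4→Xiong, Slot 5→Xiong+Osei, Slot 6→Huang.
Total: 50 + 60 + 30 + 50 + 50 + 60 + 30 = £330.

£330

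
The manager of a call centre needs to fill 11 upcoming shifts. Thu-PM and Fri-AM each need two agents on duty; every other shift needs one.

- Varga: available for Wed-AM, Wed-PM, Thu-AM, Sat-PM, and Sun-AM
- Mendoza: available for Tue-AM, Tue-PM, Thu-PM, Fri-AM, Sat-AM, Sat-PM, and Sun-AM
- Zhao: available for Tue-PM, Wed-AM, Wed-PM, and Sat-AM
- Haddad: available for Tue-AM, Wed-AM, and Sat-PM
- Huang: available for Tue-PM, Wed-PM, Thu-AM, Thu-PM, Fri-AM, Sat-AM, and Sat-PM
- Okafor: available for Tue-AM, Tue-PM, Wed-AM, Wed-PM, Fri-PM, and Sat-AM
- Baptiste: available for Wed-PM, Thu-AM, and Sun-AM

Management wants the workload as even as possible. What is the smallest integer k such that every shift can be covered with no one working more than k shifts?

With 7 agents and 13 worker-slots to fill, someone must work at least ⌈13/7⌉ = 2 shifts, so k ≥ 2.
k = 2 works: Tue-AM→Haddad, Tue-PM→Zhao, Wed-AM→Zhao, Wed-PM→Baptiste, Thu-AM→Varga, Thu-PM→Mendoza+Huang, Fri-AM→Mendoza+Huang, Fri-PM→Okafor, Sat-AM→Okafor, Sat-PM→Haddad, Sun-AM→Varga.
Loads: Varga 2, Mendoza 2, Zhao 2, Haddad 2, Huang 2, Okafor 2, Baptiste 1 — all ≤ 2.

2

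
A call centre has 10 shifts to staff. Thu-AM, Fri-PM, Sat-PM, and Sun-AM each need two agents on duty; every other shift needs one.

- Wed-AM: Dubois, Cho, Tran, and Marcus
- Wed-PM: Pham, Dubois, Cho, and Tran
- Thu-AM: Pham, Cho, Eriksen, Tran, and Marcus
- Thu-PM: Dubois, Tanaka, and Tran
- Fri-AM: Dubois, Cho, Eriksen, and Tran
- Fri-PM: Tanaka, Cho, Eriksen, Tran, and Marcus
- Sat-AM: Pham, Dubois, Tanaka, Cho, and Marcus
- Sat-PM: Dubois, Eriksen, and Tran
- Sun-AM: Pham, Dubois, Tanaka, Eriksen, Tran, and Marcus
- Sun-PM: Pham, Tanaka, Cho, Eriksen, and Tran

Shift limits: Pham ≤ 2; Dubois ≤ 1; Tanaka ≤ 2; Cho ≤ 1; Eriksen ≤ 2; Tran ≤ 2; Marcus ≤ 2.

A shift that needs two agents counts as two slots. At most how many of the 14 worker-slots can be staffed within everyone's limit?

Total capacity across all agents is 2+1+2+1+2+2+2 = 12, and 14 slots are needed, so at most 12 can be filled.
An assignment achieving 12: Wed-AM→Cho, Wed-PM→Pham, Thu-AM→Pham+Tran, Thu-PM→Dubois, Fri-AM→Eriksen, Fri-PM→Tanaka+Marcus, Sat-AM→Tanaka, Sat-PM→Eriksen+Tran, Sun-AM→Marcus.
Loads: Pham 2/2, Dubois 1/1, Tanaka 2/2, Cho 1/1, Eriksen 2/2, Tran 2/2, Marcus 2/2.

12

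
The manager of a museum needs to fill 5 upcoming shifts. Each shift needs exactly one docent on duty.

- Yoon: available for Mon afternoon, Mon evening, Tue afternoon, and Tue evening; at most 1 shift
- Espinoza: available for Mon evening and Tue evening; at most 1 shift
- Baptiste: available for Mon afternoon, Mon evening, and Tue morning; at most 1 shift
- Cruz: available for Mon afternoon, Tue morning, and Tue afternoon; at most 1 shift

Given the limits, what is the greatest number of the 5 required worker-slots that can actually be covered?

Total capacity across all docents is 1+1+1+1 = 4, and 5 slots are needed, so at most 4 can be filled.
An assignment achieving 4: Mon afternoon→Cruz, Tue morning→Baptiste, Tue afternoon→Yoon, Tue evening→Espinoza.
Loads: Yoon 1/1, Espinoza 1/1, Baptiste 1/1, Cruz 1/1.

4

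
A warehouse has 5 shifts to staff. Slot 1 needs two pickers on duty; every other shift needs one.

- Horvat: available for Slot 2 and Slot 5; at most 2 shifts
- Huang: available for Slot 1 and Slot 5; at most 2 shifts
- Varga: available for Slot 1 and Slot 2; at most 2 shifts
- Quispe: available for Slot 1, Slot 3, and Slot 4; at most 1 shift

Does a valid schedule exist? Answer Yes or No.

No

Total capacity is 7 and 6 slots are needed, so capacity alone doesn't rule it out.
Shifts {Slot 3, Slot 4} need 2 worker-slots in total, but the pickers available for any of those shifts (Quispe) can supply at most 1 among them. So no valid schedule exists.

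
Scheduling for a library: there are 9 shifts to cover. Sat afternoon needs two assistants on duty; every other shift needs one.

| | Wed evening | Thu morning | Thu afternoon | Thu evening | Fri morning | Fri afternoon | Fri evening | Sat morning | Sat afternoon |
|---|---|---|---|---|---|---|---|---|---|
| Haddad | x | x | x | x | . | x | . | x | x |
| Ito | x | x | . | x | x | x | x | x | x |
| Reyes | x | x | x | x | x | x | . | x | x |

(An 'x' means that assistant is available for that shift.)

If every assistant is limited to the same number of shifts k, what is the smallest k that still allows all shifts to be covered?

4

With 3 assistants and 10 worker-slots to fill, someone must work at least ⌈10/3⌉ = 4 shifts, so k ≥ 4.
k = 4 works: Wed evening→Haddad, Thu morning→Haddad, Thu afternoon→Haddad, Thu evening→Haddad, Fri morning→Ito, Fri afternoon→Ito, Fri evening→Ito, Sat morning→Reyes, Sat afternoon→Ito+Reyes.
Loads: Haddad 4, Ito 4, Reyes 2 — all ≤ 4.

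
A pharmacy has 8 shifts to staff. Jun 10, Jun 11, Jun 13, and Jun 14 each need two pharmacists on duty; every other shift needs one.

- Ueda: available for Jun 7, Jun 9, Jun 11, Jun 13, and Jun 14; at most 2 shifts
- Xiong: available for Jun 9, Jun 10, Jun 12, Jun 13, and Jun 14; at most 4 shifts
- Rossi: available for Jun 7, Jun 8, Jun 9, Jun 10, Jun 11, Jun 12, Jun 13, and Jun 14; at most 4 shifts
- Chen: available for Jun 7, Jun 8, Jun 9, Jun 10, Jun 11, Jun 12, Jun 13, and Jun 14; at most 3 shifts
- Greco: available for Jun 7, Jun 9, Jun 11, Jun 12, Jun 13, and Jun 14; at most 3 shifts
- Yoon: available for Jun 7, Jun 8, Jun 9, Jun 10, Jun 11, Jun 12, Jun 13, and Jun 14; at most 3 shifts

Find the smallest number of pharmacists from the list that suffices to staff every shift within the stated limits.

12 slots to fill and no one can take more than 4, so at least ⌈12/4⌉ = 3 pharmacists are needed.
Any 3 pharmacists together have capacity at most 4+4+3 = 11 < 12 slots, so 3 can never suffice.
Ueda, Xiong, Rossi, and Chen alone can cover everything: Jun 7→Ueda, Jun 8→Rossi, Jun 9→Xiong, Jun 10→Xiong+Rossi, Jun 11→Ueda+Rossi, Jun 12→Xiong, Jun 13→Xiong+Chen, Jun 14→Rossi+Chen.

4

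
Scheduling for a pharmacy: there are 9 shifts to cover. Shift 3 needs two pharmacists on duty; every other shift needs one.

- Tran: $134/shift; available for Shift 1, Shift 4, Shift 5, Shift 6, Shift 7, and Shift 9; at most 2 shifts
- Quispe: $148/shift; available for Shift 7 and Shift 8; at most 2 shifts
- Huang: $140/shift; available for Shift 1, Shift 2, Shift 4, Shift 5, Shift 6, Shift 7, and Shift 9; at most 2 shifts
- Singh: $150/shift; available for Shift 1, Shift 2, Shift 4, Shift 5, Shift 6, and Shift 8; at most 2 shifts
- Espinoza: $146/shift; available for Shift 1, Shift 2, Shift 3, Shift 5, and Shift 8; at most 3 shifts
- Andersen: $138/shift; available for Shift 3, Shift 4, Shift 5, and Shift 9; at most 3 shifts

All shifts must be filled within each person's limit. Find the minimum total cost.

Shift 3 can only be covered by Espinoza and Andersen, so that assignment is forced.
Picking the cheapest available pharmacist for each shift independently would cost $1374, but that ignores the shift limits.
An optimal schedule: Shift 1→Huang, Shift 2→Huang, Shift 3→Andersen+Espinoza, Shift 4→Andersen, Shift 5→Espinoza, Shift 6→Tran, Shift 7→Tran, Shift 8→Espinoza, Shift 9→Andersen.
Total: 140 + 140 + 138 + 146 + 138 + 146 + 134 + 134 + 146 + 138 = $1400.

$1400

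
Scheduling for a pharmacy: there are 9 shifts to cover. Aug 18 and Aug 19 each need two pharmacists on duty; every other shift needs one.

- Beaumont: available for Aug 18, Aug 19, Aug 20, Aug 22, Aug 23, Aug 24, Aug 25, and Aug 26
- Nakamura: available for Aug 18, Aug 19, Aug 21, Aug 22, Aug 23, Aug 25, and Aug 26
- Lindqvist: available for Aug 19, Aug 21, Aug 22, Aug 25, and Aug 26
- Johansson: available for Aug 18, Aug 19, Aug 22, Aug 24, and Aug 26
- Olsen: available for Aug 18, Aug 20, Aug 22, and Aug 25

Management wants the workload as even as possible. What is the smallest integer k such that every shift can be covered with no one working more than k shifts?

3

With 5 pharmacists and 11 worker-slots to fill, someone must work at least ⌈11/5⌉ = 3 shifts, so k ≥ 3.
k = 3 works: Aug 18→Johansson+Olsen, Aug 19→Lindqvist+Johansson, Aug 20→Beaumont, Aug 21→Nakamura, Aug 22→Lindqvist, Aug 23→Beaumont, Aug 24→Beaumont, Aug 25→Nakamura, Aug 26→Nakamura.
Loads: Beaumont 3, Nakamura 3, Lindqvist 2, Johansson 2, Olsen 1 — all ≤ 3.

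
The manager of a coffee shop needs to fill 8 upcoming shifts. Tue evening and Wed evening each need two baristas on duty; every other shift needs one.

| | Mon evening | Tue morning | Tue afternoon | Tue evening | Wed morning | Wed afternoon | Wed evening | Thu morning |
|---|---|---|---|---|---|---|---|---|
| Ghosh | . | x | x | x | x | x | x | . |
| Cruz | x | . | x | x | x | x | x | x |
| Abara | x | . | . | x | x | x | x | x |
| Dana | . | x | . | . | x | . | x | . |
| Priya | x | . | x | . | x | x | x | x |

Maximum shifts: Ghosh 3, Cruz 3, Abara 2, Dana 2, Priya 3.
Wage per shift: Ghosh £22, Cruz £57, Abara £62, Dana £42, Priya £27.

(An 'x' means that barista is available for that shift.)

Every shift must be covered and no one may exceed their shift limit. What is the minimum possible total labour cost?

£345

Picking the cheapest available barista for each shift independently would cost £270, but that ignores the shift limits.
An optimal schedule: Mon evening→Priya, Tue morning→Ghosh, Tue afternoon→Ghosh, Tue evening→Ghosh+Cruz, Wed morning→Dana, Wed afternoon→Priya, Wed evening→Dana+Cruz, Thu morning→Priya.
Total: 27 + 22 + 22 + 22 + 57 + 42 + 27 + 42 + 57 + 27 = £345.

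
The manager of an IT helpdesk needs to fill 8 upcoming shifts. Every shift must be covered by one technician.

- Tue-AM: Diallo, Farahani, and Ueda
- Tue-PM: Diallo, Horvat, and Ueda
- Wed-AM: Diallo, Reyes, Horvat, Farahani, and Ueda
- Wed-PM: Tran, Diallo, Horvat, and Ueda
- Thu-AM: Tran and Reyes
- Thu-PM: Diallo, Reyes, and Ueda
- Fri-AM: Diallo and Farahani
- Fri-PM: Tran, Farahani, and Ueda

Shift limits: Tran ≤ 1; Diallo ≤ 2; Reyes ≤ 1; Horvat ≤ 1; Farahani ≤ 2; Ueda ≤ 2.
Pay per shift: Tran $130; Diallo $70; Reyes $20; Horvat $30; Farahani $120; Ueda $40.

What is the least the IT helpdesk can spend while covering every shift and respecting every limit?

$510

Picking the cheapest available technician for each shift independently would cost $270, but that ignores the shift limits.
An optimal schedule: Tue-AM→Ueda, Tue-PM→Horvat, Wed-AM→Farahani, Wed-PM→Diallo, Thu-AM→Reyes, Thu-PM→Ueda, Fri-AM→Diallo, Fri-PM→Farahani.
Total: 40 + 30 + 120 + 70 + 20 + 40 + 70 + 120 = $510.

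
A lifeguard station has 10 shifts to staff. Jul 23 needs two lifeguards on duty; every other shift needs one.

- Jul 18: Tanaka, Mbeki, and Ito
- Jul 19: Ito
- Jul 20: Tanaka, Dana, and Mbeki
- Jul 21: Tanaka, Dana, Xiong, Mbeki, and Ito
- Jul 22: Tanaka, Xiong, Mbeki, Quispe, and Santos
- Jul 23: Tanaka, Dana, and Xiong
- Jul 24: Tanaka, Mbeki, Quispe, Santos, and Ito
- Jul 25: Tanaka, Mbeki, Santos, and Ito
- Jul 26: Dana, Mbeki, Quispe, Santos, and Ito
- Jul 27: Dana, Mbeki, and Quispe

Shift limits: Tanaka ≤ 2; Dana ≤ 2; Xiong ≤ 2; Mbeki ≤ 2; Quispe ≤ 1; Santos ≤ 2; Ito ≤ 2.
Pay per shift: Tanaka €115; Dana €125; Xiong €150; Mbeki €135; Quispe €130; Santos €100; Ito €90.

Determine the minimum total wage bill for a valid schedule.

Jul 19 can only be covered by Ito, so that assignment is forced.
Picking the cheapest available lifeguard for each shift independently would cost €1120, but that ignores the shift limits.
An optimal schedule: Jul 18→Ito, Jul 19→Ito, Jul 20→Tanaka, Jul 21→Mbeki, Jul 22→Santos, Jul 23→Tanaka+Dana, Jul 24→Quispe, Jul 25→Santos, Jul 26→Mbeki, Jul 27→Dana.
Total: 90 + 90 + 115 + 135 + 100 + 115 + 125 + 130 + 100 + 135 + 125 = €1260.

€1260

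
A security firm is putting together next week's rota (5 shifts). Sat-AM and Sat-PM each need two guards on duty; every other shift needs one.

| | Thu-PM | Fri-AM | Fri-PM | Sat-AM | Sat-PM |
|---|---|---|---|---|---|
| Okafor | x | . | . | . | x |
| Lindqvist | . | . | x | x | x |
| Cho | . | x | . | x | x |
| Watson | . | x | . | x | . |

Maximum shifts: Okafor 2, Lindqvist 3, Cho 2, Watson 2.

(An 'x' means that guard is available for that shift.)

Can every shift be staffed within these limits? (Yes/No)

Yes

Thu-PM can only be covered by Okafor, so that assignment is forced.
Fri-PM can only be covered by Lindqvist, so that assignment is forced.
One valid schedule: Thu-PM→Okafor, Fri-AM→Cho, Fri-PM→Lindqvist, Sat-AM→Lindqvist+Cho, Sat-PM→Okafor+Lindqvist.
Loads: Okafor 2/2, Lindqvist 3/3, Cho 2/2, Watson 0/2 — all within limits.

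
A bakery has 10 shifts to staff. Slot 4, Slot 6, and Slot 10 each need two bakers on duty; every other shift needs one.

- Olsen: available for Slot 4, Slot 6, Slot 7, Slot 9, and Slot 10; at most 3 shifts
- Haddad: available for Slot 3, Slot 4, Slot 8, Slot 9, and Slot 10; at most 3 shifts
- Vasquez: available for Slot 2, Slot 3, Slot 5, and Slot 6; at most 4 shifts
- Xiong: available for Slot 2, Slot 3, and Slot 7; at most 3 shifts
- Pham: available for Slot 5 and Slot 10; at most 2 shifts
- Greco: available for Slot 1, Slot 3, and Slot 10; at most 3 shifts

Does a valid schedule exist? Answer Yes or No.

Slot 1 can only be covered by Greco, so that assignment is forced.
Slot 4 can only be covered by Olsen and Haddad, so that assignment is forced.
Slot 6 can only be covered by Olsen and Vasquez, so that assignment is forced.
One valid schedule: Slot 1→Greco, Slot 2→Vasquez, Slot 3→Vasquez, Slot 4→Olsen+Haddad, Slot 5→Vasquez, Slot 6→Olsen+Vasquez, Slot 7→Olsen, Slot 8→Haddad, Slot 9→Haddad, Slot 10→Pham+Greco.
Loads: Olsen 3/3, Haddad 3/3, Vasquez 4/4, Xiong 0/3, Pham 1/2, Greco 2/3 — all within limits.

Yes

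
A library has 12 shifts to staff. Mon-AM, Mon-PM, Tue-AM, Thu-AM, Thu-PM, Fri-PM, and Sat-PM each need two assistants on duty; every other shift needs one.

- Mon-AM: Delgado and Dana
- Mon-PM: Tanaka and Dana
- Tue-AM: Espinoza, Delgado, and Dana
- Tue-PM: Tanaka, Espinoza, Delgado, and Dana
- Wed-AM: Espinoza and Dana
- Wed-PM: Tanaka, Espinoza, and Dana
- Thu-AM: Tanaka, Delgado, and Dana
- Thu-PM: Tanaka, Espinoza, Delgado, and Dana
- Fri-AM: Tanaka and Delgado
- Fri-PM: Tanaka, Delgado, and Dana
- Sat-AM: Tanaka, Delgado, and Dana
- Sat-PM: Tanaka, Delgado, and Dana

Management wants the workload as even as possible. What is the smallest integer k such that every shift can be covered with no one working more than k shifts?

With 4 assistants and 19 worker-slots to fill, someone must work at least ⌈19/4⌉ = 5 shifts, so k ≥ 5.
k = 5 works: Mon-AM→Delgado+Dana, Mon-PM→Tanaka+Dana, Tue-AM→Espinoza+Delgado, Tue-PM→Espinoza, Wed-AM→Espinoza, Wed-PM→Tanaka, Thu-AM→Tanaka+Delgado, Thu-PM→Espinoza+Dana, Fri-AM→Tanaka, Fri-PM→Tanaka+Delgado, Sat-AM→Dana, Sat-PM→Delgado+Dana.
Loads: Tanaka 5, Espinoza 4, Delgado 5, Dana 5 — all ≤ 5.

5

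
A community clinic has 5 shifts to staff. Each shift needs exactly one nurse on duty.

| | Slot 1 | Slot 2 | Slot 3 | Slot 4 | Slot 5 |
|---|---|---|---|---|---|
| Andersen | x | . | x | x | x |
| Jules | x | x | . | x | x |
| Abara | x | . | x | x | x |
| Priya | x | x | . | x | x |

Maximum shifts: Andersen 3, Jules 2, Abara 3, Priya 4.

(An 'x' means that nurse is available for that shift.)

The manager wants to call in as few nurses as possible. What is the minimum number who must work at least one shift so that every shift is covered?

2

5 slots to fill and no one can take more than 4, so at least ⌈5/4⌉ = 2 nurses are needed.
Andersen and Jules alone can cover everything: Slot 1→Andersen, Slot 2→Jules, Slot 3→Andersen, Slot 4→Andersen, Slot 5→Jules.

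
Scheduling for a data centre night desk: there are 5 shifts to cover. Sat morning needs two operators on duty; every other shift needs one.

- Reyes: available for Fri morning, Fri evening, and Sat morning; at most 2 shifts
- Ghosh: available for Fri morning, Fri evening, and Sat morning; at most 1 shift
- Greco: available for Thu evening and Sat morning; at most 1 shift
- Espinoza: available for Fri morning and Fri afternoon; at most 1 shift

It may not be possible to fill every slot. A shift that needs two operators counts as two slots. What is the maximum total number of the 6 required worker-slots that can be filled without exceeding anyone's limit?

Total capacity across all operators is 2+1+1+1 = 5, and 6 slots are needed, so at most 5 can be filled.
An assignment achieving 5: Thu evening→Greco, Fri morning→Reyes, Fri afternoon→Espinoza, Fri evening→Reyes, Sat morning→Ghosh.
Loads: Reyes 2/2, Ghosh 1/1, Greco 1/1, Espinoza 1/1.

5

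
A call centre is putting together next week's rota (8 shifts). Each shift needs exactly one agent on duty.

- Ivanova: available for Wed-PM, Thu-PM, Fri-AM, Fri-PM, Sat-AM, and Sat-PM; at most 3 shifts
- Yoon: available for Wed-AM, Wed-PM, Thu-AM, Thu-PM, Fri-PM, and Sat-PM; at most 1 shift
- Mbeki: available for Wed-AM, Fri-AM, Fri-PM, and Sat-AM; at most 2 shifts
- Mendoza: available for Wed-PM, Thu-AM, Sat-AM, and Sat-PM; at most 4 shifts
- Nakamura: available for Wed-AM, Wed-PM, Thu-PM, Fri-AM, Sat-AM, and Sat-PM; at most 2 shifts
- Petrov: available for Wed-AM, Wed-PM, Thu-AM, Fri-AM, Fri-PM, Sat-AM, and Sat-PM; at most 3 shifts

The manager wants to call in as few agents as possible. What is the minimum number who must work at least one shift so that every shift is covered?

8 slots to fill and no one can take more than 4, so at least ⌈8/4⌉ = 2 agents are needed.
Any 2 agents together have capacity at most 4+3 = 7 < 8 slots, so 2 can never suffice.
Ivanova, Yoon, and Mendoza alone can cover everything: Wed-AM→Yoon, Wed-PM→Mendoza, Thu-AM→Mendoza, Thu-PM→Ivanova, Fri-AM→Ivanova, Fri-PM→Ivanova, Sat-AM→Mendoza, Sat-PM→Mendoza.

3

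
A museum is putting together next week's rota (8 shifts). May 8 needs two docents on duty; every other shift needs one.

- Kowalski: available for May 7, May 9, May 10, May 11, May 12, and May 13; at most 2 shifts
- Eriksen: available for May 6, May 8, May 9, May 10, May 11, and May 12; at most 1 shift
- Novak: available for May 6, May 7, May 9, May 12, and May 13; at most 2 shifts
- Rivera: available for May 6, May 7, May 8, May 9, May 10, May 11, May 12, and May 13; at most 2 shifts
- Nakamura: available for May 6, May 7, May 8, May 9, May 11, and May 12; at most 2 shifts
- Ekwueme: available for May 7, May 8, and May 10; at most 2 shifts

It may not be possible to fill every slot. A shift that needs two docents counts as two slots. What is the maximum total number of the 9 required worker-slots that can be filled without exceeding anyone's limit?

Total capacity across all docents is 2+1+2+2+2+2 = 11, and 9 slots are needed, so at most 9 can be filled.
An assignment achieving 9: May 6→Eriksen, May 7→Novak, May 8→Rivera+Nakamura, May 9→Novak, May 10→Kowalski, May 11→Rivera, May 12→Nakamura, May 13→Kowalski.
Loads: Kowalski 2/2, Eriksen 1/1, Novak 2/2, Rivera 2/2, Nakamura 2/2, Ekwueme 0/2.

9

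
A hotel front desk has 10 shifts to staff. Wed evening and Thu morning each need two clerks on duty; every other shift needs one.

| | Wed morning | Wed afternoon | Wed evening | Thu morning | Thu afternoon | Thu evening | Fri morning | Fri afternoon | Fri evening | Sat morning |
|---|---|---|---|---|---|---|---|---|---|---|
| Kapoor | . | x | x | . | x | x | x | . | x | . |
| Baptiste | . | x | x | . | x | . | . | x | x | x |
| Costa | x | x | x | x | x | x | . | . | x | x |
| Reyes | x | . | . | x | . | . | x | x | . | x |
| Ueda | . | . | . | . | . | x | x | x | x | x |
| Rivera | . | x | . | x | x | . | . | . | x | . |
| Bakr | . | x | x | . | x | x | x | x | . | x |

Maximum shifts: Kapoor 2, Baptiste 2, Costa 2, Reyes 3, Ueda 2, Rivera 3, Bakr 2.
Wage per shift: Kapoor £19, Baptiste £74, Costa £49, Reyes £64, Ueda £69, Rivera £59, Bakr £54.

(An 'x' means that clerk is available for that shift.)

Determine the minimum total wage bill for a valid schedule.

£613

Picking the cheapest available clerk for each shift independently would cost £423, but that ignores the shift limits.
An optimal schedule: Wed morning→Costa, Wed afternoon→Bakr, Wed evening→Kapoor+Bakr, Thu morning→Costa+Rivera, Thu afternoon→Rivera, Thu evening→Kapoor, Fri morning→Reyes, Fri afternoon→Reyes, Fri evening→Rivera, Sat morning→Reyes.
Total: 49 + 54 + 19 + 54 + 49 + 59 + 59 + 19 + 64 + 64 + 59 + 64 = £613.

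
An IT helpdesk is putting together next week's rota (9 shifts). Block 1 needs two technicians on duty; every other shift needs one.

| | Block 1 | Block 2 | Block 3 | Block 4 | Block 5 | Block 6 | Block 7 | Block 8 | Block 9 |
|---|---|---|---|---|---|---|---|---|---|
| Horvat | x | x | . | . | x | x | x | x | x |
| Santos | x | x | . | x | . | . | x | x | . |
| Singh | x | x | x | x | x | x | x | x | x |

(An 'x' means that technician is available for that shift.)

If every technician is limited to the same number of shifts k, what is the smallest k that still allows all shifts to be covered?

With 3 technicians and 10 worker-slots to fill, someone must work at least ⌈10/3⌉ = 4 shifts, so k ≥ 4.
k = 4 works: Block 1→Horvat+Santos, Block 2→Santos, Block 3→Singh, Block 4→Santos, Block 5→Horvat, Block 6→Horvat, Block 7→Santos, Block 8→Singh, Block 9→Horvat.
Loads: Horvat 4, Santos 4, Singh 2 — all ≤ 4.

4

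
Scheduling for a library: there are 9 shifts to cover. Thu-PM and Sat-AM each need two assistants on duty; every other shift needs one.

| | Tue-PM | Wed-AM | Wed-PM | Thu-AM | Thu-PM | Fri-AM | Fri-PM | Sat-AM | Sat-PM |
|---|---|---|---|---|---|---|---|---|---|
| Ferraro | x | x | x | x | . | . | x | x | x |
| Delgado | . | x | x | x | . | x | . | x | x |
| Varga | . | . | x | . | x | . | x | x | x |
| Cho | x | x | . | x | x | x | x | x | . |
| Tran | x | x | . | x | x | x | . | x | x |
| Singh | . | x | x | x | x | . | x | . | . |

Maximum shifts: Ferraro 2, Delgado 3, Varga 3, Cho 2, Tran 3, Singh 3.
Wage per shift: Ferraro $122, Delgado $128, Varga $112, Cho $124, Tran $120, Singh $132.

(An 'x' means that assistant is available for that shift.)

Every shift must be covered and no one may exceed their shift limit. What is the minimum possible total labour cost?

Picking the cheapest available assistant for each shift independently would cost $1280, but that ignores the shift limits.
An optimal schedule: Tue-PM→Tran, Wed-AM→Ferraro, Wed-PM→Varga, Thu-AM→Ferraro, Thu-PM→Tran+Cho, Fri-AM→Tran, Fri-PM→Varga, Sat-AM→Cho+Delgado, Sat-PM→Varga.
Total: 120 + 122 + 112 + 122 + 120 + 124 + 120 + 112 + 124 + 128 + 112 = $1316.

$1316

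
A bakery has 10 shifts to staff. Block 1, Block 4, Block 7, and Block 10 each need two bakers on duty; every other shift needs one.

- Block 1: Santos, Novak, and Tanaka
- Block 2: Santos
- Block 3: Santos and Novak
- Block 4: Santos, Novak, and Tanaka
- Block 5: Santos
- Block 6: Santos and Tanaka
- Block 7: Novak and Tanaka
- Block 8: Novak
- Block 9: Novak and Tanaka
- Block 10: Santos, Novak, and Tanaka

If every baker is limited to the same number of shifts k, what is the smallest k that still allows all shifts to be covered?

5

With 3 bakers and 14 worker-slots to fill, someone must work at least ⌈14/3⌉ = 5 shifts, so k ≥ 5.
k = 5 works: Block 1→Santos+Tanaka, Block 2→Santos, Block 3→Santos, Block 4→Novak+Tanaka, Block 5→Santos, Block 6→Santos, Block 7→Novak+Tanaka, Block 8→Novak, Block 9→Novak, Block 10→Novak+Tanaka.
Loads: Santos 5, Novak 5, Tanaka 4 — all ≤ 5.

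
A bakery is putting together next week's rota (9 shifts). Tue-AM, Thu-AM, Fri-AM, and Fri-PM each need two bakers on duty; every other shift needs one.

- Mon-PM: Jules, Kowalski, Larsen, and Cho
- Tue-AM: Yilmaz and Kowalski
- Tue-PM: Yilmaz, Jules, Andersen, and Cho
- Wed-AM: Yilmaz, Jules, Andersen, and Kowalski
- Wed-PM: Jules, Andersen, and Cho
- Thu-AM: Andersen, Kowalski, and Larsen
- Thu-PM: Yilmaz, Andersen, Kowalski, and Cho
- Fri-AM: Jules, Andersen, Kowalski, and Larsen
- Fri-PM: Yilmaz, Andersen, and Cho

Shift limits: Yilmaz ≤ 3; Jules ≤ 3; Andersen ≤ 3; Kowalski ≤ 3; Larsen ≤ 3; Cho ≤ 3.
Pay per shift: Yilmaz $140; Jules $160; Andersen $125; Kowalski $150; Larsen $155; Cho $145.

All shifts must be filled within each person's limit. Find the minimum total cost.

Tue-AM can only be covered by Yilmaz and Kowalski, so that assignment is forced.
Picking the cheapest available baker for each shift independently would cost $1750, but that ignores the shift limits.
An optimal schedule: Mon-PM→Cho, Tue-AM→Yilmaz+Kowalski, Tue-PM→Cho, Wed-AM→Yilmaz, Wed-PM→Andersen, Thu-AM→Andersen+Kowalski, Thu-PM→Cho, Fri-AM→Kowalski+Larsen, Fri-PM→Andersen+Yilmaz.
Total: 145 + 140 + 150 + 145 + 140 + 125 + 125 + 150 + 145 + 150 + 155 + 125 + 140 = $1835.

$1835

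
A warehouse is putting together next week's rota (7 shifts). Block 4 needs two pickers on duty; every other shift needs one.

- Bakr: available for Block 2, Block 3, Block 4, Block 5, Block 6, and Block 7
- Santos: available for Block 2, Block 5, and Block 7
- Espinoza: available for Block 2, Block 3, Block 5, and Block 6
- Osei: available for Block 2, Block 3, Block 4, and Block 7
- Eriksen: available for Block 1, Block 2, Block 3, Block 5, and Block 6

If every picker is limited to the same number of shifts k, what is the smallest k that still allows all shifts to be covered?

2

With 5 pickers and 8 worker-slots to fill, someone must work at least ⌈8/5⌉ = 2 shifts, so k ≥ 2.
k = 2 works: Block 1→Eriksen, Block 2→Espinoza, Block 3→Espinoza, Block 4→Bakr+Osei, Block 5→Santos, Block 6→Bakr, Block 7→Santos.
Loads: Bakr 2, Santos 2, Espinoza 2, Osei 1, Eriksen 1 — all ≤ 2.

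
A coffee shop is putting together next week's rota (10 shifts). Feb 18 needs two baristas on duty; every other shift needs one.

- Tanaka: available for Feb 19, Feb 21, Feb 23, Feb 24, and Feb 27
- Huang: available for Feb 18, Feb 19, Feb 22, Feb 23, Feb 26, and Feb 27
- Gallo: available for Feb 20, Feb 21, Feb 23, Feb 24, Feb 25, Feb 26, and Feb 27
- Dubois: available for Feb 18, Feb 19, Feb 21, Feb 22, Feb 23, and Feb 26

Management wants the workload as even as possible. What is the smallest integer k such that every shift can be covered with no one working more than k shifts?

3

With 4 baristas and 11 worker-slots to fill, someone must work at least ⌈11/4⌉ = 3 shifts, so k ≥ 3.
k = 3 works: Feb 18→Huang+Dubois, Feb 19→Tanaka, Feb 20→Gallo, Feb 21→Tanaka, Feb 22→Huang, Feb 23→Dubois, Feb 24→Tanaka, Feb 25→Gallo, Feb 26→Huang, Feb 27→Gallo.
Loads: Tanaka 3, Huang 3, Gallo 3, Dubois 2 — all ≤ 3.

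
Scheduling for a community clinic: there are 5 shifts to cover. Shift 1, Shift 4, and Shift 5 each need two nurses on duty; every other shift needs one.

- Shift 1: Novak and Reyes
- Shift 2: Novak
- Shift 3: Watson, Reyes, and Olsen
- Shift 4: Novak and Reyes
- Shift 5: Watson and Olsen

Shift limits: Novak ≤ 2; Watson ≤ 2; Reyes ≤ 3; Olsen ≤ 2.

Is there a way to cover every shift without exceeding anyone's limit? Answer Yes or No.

No

Total capacity is 9 and 8 slots are needed, so capacity alone doesn't rule it out.
Shifts {Shift 1, Shift 2, Shift 4} need 5 worker-slots in total, but the nurses available for any of those shifts (Novak and Reyes) can supply at most 4 among them. So no valid schedule exists.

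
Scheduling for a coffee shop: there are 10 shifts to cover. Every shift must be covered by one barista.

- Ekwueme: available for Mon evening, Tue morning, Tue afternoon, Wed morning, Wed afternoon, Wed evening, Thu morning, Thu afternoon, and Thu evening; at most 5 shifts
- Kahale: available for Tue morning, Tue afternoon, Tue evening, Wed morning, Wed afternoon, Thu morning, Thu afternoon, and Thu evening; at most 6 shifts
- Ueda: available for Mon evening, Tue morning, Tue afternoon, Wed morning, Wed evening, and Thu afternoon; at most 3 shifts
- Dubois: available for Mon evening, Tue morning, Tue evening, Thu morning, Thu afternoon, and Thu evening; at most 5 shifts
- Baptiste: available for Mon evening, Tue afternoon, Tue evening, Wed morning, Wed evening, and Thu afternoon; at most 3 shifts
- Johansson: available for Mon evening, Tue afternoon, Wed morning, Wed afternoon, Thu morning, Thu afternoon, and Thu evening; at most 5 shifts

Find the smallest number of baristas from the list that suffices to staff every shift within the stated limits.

10 slots to fill and no one can take more than 6, so at least ⌈10/6⌉ = 2 baristas are needed.
Ekwueme and Kahale alone can cover everything: Mon evening→Ekwueme, Tue morning→Ekwueme, Tue afternoon→Ekwueme, Tue evening→Kahale, Wed morning→Ekwueme, Wed afternoon→Kahale, Wed evening→Ekwueme, Thu morning→Kahale, Thu afternoon→Kahale, Thu evening→Kahale.

2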